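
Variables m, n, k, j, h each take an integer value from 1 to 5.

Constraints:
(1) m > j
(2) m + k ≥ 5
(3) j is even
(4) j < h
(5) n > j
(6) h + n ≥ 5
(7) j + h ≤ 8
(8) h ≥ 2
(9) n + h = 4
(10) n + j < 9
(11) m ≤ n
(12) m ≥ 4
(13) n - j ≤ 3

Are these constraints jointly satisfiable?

Unsatisfiable

From constraints 11 and 12: n ≥ m ≥ 4. From constraint 8: h ≥ 2. Hence n + h ≥ 6. But constraint 9 requires n + h = 4, and 4 < 6. Contradiction.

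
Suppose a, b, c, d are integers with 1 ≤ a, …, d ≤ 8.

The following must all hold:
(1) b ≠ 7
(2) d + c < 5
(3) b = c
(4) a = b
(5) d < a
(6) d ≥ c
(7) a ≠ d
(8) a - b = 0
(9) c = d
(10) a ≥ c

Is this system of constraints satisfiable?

From constraints 3, 4, and 9, a = b = c = d, so a = d. But constraint 7 says a ≠ d. Contradiction.

Unsatisfiable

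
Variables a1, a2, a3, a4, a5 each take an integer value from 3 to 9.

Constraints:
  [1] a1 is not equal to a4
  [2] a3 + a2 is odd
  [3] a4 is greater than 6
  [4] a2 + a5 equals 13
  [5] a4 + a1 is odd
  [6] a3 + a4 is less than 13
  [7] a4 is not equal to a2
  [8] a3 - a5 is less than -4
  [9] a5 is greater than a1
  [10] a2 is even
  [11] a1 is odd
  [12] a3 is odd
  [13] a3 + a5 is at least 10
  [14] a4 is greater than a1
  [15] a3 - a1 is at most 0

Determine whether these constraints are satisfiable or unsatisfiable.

Try a1 = 3, a2 = 4, a3 = 3, a4 = 8, a5 = 9.
Check constraint 4: a2 + a5 = 13; constraint 6: a3 + a4 = 11; constraint 8: a3 - a5 = -6. The remaining constraints are straightforward to verify.

Satisfiable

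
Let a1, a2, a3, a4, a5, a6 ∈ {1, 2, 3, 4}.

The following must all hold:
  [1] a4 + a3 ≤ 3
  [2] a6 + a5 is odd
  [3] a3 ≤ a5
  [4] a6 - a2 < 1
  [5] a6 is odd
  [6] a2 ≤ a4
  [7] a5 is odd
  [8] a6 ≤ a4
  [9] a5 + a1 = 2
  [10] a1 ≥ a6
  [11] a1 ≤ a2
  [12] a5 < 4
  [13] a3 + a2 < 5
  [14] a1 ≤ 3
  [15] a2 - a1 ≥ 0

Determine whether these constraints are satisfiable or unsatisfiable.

Constraint 5 makes a6 odd and constraint 7 makes a5 odd, so a6 + a5 must be even. Constraint 2 says a6 + a5 is odd — contradiction.

Unsatisfiable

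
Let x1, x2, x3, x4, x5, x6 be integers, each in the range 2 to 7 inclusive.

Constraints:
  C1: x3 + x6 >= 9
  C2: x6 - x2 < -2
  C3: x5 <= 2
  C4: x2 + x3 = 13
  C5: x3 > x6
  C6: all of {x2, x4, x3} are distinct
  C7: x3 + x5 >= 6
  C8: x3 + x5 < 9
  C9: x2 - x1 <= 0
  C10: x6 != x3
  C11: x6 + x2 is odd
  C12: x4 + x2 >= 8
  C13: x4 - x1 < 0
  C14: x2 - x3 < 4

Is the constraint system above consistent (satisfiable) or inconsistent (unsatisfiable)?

Satisfiable

Setting (x1, x2, x3, x4, x5, x6) = (7, 7, 6, 4, 2, 4) satisfies everything: constraint 1: x3 + x6 = 10; constraint 2: x6 - x2 = -3; constraint 4: x2 + x3 = 13, and the others follow.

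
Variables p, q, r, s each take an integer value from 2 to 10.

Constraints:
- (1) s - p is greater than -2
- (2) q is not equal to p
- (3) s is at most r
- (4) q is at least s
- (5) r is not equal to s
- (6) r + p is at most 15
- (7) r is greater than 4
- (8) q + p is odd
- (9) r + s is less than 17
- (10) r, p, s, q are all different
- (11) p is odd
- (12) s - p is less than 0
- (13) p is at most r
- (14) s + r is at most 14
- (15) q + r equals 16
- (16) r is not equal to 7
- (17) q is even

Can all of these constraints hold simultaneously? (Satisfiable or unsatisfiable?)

Satisfiable

The assignment p = 5, q = 6, r = 10, s = 4 works:
  constraint 1 holds since s - p = -1.
  constraint 6 holds since r + p = 15.
  constraint 9 holds since r + s = 14.
The rest check out directly.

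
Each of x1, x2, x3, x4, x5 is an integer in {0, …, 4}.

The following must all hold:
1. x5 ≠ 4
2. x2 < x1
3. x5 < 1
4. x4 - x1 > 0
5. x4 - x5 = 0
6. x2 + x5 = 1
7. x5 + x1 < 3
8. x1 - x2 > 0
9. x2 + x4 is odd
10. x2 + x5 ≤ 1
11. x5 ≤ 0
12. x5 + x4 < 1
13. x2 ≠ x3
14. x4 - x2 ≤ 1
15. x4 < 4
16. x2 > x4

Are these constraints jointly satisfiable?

Unsatisfiable

Constraints 4, 8, and 16 give x4 < x2, x2 < x1, x1 < x4. Chaining: x4 < x2 < x1 < x4, which forces x4 < x4 — impossible.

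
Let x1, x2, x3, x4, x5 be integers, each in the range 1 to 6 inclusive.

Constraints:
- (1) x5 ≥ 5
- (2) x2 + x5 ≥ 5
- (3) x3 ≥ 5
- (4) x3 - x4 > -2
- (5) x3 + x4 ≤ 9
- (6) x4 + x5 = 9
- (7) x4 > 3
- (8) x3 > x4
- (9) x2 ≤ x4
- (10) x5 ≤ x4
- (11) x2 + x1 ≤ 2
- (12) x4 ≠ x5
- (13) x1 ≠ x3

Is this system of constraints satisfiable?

From constraint 3: x3 ≥ 5. From constraints 1 and 10: x4 ≥ x5 ≥ 5. Hence x3 + x4 ≥ 10. But constraint 5 requires x3 + x4 ≤ 9, and 9 < 10. Contradiction.

Unsatisfiable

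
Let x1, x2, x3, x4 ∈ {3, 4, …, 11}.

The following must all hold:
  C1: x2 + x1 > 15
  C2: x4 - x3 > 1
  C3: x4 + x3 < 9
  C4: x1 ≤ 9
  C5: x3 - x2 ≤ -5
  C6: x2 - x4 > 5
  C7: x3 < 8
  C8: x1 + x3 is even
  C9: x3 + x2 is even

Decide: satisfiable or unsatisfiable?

Try x1 = 5, x2 = 11, x3 = 3, x4 = 5.
Check constraint 1: x2 + x1 = 16; constraint 2: x4 - x3 = 2. The remaining constraints are straightforward to verify.

Satisfiable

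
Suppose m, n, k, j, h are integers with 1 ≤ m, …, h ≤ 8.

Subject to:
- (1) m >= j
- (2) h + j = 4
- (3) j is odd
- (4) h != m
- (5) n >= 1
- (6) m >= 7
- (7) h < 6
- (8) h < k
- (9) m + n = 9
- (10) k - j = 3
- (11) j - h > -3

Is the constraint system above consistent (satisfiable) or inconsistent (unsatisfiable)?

Satisfiable

One satisfying assignment is m = 7, n = 2, k = 4, j = 1, h = 3.
For the less obvious constraints — constraint 2: h + j = 4; constraint 9: m + n = 9; constraint 10: k - j = 3 — and the others hold by inspection.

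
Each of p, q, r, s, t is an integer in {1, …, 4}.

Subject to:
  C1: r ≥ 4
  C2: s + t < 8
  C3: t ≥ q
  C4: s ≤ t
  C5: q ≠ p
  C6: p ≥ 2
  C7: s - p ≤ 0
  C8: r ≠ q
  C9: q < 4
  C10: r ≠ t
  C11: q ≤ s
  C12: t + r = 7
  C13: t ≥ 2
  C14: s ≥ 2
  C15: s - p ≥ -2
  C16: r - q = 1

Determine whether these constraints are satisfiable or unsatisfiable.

Satisfiable

Take p = 4, q = 3, r = 4, s = 3, t = 3. Then constraint 2: s + t = 6; constraint 7: s - p = -1; constraint 12: t + r = 7, and every other listed constraint is also met.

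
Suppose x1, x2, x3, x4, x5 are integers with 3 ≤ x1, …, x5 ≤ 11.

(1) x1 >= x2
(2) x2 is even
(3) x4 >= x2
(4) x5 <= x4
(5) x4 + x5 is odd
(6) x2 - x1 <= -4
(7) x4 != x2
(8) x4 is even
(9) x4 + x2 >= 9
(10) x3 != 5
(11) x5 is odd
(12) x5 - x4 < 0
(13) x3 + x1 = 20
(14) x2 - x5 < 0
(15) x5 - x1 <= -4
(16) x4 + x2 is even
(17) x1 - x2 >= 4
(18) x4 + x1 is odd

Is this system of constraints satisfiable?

Satisfiable

The assignment x1 = 11, x2 = 4, x3 = 9, x4 = 6, x5 = 5 works:
  constraint 6 holds since x2 - x1 = -7.
  constraint 9 holds since x4 + x2 = 10.
  constraint 12 holds since x5 - x4 = -1.
The rest check out directly.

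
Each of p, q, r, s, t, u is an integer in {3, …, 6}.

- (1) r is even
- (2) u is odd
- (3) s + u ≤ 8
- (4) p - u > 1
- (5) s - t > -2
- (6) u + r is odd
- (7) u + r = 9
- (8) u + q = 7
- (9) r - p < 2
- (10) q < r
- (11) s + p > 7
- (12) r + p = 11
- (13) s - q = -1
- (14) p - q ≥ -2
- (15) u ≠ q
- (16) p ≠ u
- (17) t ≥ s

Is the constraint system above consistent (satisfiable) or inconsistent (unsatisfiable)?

Satisfiable

Try p = 5, q = 4, r = 6, s = 3, t = 3, u = 3.
Check constraint 3: s + u = 6; constraint 4: p - u = 2. The remaining constraints are straightforward to verify.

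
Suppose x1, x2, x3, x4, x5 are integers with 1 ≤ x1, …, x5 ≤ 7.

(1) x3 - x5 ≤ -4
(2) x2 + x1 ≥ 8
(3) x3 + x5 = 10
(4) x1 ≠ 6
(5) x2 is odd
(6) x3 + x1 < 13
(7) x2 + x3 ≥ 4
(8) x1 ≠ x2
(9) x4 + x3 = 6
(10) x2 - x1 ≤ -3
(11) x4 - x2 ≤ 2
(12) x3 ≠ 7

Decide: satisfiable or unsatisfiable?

Satisfiable

Take x1 = 7, x2 = 1, x3 = 3, x4 = 3, x5 = 7. Then constraint 1: x3 - x5 = -4; constraint 2: x2 + x1 = 8, and every other listed constraint is also met.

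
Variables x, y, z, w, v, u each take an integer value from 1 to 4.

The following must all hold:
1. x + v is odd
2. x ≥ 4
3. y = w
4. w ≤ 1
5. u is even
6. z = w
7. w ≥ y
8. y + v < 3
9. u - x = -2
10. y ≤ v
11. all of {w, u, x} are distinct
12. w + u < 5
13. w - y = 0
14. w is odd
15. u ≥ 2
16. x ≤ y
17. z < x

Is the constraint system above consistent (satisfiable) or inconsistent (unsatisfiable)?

From constraints 2 and 16: y ≥ x and x ≥ 4, so y ≥ 4. From constraints 4 and 7: y ≤ w and w ≤ 1, so y ≤ 1. But 1 < 4, so no value of y works.

Unsatisfiable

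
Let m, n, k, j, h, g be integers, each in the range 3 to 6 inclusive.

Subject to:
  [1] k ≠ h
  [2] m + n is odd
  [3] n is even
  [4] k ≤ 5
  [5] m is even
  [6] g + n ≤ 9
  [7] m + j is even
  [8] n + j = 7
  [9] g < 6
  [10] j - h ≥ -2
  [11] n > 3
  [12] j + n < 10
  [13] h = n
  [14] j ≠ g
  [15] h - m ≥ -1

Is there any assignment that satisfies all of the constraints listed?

Constraint 5 makes m even and constraint 3 makes n even, so m + n must be even. Constraint 2 says m + n is odd — contradiction.

Unsatisfiable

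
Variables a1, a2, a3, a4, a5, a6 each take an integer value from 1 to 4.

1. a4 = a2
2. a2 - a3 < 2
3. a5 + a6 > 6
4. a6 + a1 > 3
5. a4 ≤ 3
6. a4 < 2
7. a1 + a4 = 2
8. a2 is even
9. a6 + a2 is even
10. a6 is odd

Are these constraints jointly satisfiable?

Unsatisfiable

Constraint 10 makes a6 odd and constraint 8 makes a2 even, so a6 + a2 must be odd. Constraint 9 says a6 + a2 is even — contradiction.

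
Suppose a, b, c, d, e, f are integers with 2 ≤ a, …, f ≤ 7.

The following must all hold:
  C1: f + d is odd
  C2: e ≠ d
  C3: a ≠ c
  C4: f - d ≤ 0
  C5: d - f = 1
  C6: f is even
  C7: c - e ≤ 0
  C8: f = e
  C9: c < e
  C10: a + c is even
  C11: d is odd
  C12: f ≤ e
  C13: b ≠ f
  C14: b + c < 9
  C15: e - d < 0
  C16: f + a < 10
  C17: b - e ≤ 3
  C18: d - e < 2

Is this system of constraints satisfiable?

Satisfiable

Take a = 4, b = 6, c = 2, d = 5, e = 4, f = 4. Then constraint 4: f - d = -1; constraint 5: d - f = 1, and every other listed constraint is also met.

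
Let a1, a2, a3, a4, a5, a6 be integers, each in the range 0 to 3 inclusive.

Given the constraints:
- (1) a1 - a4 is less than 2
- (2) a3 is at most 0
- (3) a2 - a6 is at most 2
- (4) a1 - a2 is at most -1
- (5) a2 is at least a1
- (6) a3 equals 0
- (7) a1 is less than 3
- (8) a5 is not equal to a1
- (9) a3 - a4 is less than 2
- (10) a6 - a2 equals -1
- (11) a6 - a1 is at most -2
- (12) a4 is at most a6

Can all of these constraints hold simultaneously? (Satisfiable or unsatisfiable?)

Constraints 3, 4, and 11 give a1 − a6 ≥ 2, a6 − a2 ≥ -2, a2 − a1 ≥ 1.
Adding all 3 inequalities: the left sides telescope to 0, and the right sides sum to 2 + (-2) + 1 = 1. So 0 ≥ 1, which is false.

Unsatisfiable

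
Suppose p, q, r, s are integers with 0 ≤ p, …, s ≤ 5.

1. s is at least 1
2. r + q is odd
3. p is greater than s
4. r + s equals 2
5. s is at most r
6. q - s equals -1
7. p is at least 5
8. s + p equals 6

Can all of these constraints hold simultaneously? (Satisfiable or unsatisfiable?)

Satisfiable

The assignment p = 5, q = 0, r = 1, s = 1 works:
  constraint 4 holds since r + s = 2.
  constraint 6 holds since q - s = -1.
  constraint 8 holds since s + p = 6.
The rest check out directly.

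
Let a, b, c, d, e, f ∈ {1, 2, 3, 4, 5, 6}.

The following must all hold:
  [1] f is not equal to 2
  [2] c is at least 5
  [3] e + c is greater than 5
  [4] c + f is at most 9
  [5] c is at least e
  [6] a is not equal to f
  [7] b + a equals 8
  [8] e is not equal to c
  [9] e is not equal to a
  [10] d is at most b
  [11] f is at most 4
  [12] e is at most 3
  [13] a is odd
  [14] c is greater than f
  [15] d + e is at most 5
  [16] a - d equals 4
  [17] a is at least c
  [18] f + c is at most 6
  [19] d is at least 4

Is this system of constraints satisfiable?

From constraints 10 and 19: b ≥ d ≥ 4. From constraints 2 and 17: a ≥ c ≥ 5. Hence b + a ≥ 9. But constraint 7 requires b + a = 8, and 8 < 9. Contradiction.

Unsatisfiable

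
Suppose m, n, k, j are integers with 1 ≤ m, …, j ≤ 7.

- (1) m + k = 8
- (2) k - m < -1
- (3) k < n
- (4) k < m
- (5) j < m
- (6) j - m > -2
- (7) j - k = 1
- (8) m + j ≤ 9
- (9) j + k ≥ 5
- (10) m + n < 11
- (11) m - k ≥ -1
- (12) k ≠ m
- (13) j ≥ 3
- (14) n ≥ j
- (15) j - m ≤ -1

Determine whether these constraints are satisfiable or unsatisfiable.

Satisfiable

Setting (m, n, k, j) = (5, 5, 3, 4) satisfies everything: constraint 1: m + k = 8; constraint 2: k - m = -2; constraint 6: j - m = -1, and the others follow.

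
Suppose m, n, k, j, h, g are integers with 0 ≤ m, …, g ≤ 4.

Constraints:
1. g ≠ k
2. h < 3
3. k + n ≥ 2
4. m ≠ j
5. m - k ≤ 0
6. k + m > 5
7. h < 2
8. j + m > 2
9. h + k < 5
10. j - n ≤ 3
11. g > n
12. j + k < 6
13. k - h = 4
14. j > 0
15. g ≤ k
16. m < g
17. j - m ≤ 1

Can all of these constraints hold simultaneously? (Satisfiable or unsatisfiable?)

Setting (m, n, k, j, h, g) = (2, 0, 4, 1, 0, 3) satisfies everything: constraint 3: k + n = 4; constraint 5: m - k = -2; constraint 6: k + m = 6, and the others follow.

Satisfiable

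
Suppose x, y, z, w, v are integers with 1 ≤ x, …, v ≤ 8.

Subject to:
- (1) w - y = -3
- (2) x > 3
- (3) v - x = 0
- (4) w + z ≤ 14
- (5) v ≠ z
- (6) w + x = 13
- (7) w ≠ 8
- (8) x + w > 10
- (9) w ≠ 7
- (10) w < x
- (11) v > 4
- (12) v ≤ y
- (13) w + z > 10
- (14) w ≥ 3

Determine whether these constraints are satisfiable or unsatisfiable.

Satisfiable

One satisfying assignment is x = 8, y = 8, z = 7, w = 5, v = 8.
For the less obvious constraints — constraint 1: w - y = -3; constraint 3: v - x = 0; constraint 4: w + z = 12 — and the others hold by inspection.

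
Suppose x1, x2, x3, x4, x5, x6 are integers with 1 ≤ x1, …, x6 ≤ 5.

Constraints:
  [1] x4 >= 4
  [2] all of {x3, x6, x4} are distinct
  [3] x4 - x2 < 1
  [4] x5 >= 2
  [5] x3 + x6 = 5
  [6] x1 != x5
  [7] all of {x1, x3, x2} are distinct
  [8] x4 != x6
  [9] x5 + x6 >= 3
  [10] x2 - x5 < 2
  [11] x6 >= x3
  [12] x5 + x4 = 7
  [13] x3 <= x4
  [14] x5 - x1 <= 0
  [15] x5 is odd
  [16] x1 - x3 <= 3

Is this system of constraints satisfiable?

Satisfiable

One satisfying assignment is x1 = 5, x2 = 4, x3 = 2, x4 = 4, x5 = 3, x6 = 3.
For the less obvious constraints — constraint 3: x4 - x2 = 0; constraint 5: x3 + x6 = 5; constraint 9: x5 + x6 = 6 — and the others hold by inspection.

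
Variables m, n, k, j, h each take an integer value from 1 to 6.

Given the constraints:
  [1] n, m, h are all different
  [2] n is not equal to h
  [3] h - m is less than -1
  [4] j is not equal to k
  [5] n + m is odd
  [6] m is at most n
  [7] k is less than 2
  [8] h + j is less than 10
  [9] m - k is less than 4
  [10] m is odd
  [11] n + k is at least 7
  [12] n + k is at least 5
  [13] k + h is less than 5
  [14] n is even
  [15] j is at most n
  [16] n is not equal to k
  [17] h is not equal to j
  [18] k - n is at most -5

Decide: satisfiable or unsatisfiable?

The assignment m = 3, n = 6, k = 1, j = 6, h = 1 works:
  constraint 3 holds since h - m = -2.
  constraint 8 holds since h + j = 7.
The rest check out directly.

Satisfiable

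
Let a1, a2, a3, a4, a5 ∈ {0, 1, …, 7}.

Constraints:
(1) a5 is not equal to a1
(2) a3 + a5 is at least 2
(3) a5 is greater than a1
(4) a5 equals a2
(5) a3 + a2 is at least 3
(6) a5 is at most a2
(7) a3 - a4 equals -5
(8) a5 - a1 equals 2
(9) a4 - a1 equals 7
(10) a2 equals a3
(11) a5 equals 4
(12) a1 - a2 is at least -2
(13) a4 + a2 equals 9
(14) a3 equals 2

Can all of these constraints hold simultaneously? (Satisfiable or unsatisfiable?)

Constraint 11 fixes a5 = 4 and constraint 14 fixes a3 = 2. Constraints 4 and 10 give a5 = a2 = a3, so a5 = a3. But 4 ≠ 2 — contradiction.

Unsatisfiable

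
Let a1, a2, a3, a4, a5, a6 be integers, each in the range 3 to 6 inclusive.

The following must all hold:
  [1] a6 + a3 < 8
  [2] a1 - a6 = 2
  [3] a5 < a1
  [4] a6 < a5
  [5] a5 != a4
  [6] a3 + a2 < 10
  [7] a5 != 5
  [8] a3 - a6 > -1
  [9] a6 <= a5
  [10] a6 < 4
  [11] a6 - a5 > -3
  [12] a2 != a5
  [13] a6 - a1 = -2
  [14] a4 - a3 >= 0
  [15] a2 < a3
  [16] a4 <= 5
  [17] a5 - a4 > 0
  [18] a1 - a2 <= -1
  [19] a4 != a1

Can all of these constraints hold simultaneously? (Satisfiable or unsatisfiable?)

Constraints 3, 14, 15, 17, and 18 give a2 < a3, a3 ≤ a4, a4 < a5, a5 < a1, a1 < a2. Chaining: a2 < a3 ≤ a4 < a5 < a1 < a2, which forces a2 < a2 — impossible.

Unsatisfiable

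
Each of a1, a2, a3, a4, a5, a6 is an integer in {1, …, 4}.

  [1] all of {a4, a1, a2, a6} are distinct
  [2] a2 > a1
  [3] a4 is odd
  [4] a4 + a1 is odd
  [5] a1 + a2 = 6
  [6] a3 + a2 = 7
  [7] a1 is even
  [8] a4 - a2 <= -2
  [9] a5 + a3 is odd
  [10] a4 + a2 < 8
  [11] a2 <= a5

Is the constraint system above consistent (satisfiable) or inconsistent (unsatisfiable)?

Take a1 = 2, a2 = 4, a3 = 3, a4 = 1, a5 = 4, a6 = 3. Then constraint 5: a1 + a2 = 6; constraint 6: a3 + a2 = 7; constraint 8: a4 - a2 = -3, and every other listed constraint is also met.

Satisfiable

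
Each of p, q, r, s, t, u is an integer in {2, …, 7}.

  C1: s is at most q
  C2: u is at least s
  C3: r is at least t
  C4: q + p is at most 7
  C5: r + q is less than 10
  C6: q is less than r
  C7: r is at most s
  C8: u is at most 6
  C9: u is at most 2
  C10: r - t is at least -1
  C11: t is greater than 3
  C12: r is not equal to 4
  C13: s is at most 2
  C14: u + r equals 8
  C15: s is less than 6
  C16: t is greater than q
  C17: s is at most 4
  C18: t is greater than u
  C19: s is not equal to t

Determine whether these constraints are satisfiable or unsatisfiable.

Unsatisfiable

From constraint 9: u ≤ 2. From constraints 7 and 17: r ≤ s ≤ 4. Hence u + r ≤ 6. But constraint 14 requires u + r = 8, and 8 > 6. Contradiction.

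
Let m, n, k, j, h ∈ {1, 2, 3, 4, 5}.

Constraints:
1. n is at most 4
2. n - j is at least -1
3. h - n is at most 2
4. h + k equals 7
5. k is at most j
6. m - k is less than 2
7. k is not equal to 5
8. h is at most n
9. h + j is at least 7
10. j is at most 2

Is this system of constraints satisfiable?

From constraints 1 and 8: h ≤ n ≤ 4. From constraints 5 and 10: k ≤ j ≤ 2. Hence h + k ≤ 6. But constraint 4 requires h + k = 7, and 7 > 6. Contradiction.

Unsatisfiable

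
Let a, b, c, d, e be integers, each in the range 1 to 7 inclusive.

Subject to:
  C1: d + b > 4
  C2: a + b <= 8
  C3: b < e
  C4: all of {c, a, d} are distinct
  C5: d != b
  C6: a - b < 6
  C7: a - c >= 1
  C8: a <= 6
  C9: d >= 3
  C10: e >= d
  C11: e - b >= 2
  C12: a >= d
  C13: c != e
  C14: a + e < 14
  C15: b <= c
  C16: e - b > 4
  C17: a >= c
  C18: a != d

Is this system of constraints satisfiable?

Satisfiable

Take a = 6, b = 2, c = 2, d = 5, e = 7. Then constraint 1: d + b = 7; constraint 2: a + b = 8, and every other listed constraint is also met.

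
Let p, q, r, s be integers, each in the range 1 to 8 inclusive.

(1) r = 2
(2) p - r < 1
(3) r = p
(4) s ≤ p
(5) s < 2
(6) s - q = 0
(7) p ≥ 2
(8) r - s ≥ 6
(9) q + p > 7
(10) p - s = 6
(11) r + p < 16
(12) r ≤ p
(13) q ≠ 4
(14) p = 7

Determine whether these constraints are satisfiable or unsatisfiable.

Unsatisfiable

Constraint 1 fixes r = 2 and constraint 14 fixes p = 7, but constraint 3 requires r = p. Since 2 ≠ 7, contradiction.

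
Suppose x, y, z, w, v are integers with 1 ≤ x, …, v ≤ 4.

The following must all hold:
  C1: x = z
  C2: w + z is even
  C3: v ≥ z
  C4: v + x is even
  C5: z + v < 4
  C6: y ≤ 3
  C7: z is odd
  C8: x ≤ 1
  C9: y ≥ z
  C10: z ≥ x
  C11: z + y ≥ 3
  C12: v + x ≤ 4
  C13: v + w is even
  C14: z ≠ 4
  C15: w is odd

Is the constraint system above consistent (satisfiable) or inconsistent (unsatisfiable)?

Satisfiable

One satisfying assignment is x = 1, y = 2, z = 1, w = 3, v = 1.
For the less obvious constraints — constraint 5: z + v = 2; constraint 11: z + y = 3 — and the others hold by inspection.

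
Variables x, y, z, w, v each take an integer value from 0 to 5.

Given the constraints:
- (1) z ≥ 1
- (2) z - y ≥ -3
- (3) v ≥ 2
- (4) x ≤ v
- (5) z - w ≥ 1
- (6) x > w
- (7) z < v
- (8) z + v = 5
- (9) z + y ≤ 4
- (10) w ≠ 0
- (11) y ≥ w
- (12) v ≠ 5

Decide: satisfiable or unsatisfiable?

Satisfiable

Try x = 3, y = 2, z = 2, w = 1, v = 3.
Check constraint 2: z - y = 0; constraint 5: z - w = 1. The remaining constraints are straightforward to verify.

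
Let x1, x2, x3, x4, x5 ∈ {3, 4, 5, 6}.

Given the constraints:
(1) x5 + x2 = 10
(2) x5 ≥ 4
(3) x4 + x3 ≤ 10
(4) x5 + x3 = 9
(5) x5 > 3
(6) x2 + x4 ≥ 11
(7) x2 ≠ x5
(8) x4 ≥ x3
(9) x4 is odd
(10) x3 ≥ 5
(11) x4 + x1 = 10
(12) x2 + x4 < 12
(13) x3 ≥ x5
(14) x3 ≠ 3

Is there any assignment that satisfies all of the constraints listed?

Take x1 = 5, x2 = 6, x3 = 5, x4 = 5, x5 = 4. Then constraint 1: x5 + x2 = 10; constraint 3: x4 + x3 = 10, and every other listed constraint is also met.

Satisfiable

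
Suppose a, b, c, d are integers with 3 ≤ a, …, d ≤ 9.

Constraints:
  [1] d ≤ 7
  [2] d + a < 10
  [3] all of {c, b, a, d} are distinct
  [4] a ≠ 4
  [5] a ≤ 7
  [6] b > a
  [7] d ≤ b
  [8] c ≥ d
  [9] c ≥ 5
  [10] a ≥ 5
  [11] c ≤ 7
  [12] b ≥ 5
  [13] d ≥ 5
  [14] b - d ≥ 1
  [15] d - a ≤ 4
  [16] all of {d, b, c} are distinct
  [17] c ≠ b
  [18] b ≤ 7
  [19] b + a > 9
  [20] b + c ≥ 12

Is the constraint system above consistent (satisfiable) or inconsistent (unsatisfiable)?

Unsatisfiable

Constraints 1, 5, 9, 10, 11, 12, 13, and 18 confine each of c, b, a, d to the 3 values {5, …, 7}.
Constraint 3 requires all 4 of them to be distinct, but only 3 values are available — impossible by the pigeonhole principle.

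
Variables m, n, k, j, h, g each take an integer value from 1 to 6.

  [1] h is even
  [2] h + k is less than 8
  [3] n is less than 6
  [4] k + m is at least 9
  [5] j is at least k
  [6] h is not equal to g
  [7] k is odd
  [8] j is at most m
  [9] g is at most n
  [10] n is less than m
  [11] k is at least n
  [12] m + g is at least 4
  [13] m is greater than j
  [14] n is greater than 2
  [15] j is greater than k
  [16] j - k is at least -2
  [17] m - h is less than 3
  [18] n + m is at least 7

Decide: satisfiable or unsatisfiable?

Take m = 6, n = 3, k = 3, j = 4, h = 4, g = 1. Then constraint 2: h + k = 7; constraint 4: k + m = 9; constraint 12: m + g = 7, and every other listed constraint is also met.

Satisfiable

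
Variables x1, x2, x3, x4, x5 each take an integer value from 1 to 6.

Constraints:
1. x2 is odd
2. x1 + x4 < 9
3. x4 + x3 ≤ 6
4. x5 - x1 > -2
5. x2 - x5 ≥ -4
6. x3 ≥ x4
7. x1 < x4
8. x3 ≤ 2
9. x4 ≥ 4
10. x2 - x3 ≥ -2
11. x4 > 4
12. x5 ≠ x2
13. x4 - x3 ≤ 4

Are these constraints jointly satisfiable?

From constraints 6 and 9: x3 ≥ x4 and x4 ≥ 4, so x3 ≥ 4. From constraint 8: x3 ≤ 2. But 2 < 4, so no value of x3 works.

Unsatisfiable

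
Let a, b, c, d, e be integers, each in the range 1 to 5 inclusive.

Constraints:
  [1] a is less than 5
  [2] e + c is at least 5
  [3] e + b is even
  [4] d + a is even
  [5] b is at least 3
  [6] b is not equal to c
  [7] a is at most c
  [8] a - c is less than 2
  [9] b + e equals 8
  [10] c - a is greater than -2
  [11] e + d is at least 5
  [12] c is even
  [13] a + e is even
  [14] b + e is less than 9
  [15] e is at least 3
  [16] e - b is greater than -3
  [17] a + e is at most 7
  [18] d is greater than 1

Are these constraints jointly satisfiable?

Try a = 2, b = 4, c = 2, d = 2, e = 4.
Check constraint 2: e + c = 6; constraint 8: a - c = 0; constraint 9: b + e = 8. The remaining constraints are straightforward to verify.

Satisfiable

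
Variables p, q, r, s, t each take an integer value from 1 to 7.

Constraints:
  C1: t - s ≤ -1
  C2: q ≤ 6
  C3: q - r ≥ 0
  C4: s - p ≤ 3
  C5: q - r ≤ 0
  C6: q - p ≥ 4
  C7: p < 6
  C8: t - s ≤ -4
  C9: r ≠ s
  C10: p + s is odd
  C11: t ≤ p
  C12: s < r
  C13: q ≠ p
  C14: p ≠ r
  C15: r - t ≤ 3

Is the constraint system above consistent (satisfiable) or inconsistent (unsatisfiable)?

Constraints 4, 5, 6, 8, and 15 give q − p ≥ 4, p − s ≥ -3, s − t ≥ 4, t − r ≥ -3, r − q ≥ 0.
Adding all 5 inequalities: the left sides telescope to 0, and the right sides sum to 4 + (-3) + 4 + (-3) + 0 = 2. So 0 ≥ 2, which is false.

Unsatisfiable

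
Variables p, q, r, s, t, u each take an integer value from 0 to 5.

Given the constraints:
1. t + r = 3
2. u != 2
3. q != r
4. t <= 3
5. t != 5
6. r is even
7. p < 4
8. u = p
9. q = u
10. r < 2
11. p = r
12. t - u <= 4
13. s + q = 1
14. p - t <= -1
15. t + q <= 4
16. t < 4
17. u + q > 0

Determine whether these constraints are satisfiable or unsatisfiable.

From constraints 8, 9, and 11, q = u = p = r, so q = r. But constraint 3 says q ≠ r. Contradiction.

Unsatisfiable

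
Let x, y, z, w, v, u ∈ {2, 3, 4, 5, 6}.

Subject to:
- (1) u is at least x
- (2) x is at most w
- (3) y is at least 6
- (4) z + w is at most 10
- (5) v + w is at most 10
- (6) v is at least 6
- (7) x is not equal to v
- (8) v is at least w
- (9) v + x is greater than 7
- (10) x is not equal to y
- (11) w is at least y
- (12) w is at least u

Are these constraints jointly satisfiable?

Unsatisfiable

From constraint 6: v ≥ 6. From constraints 3 and 11: w ≥ y ≥ 6. Hence v + w ≥ 12. But constraint 5 requires v + w ≤ 10, and 10 < 12. Contradiction.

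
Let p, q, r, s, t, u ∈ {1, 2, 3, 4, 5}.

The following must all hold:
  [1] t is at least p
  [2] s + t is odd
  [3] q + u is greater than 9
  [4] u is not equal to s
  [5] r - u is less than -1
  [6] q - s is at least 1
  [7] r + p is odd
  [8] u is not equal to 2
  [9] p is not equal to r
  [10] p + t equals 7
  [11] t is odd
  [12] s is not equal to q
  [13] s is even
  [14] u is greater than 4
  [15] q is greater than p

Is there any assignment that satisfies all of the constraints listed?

Satisfiable

The assignment p = 2, q = 5, r = 3, s = 4, t = 5, u = 5 works:
  constraint 3 holds since q + u = 10.
  constraint 5 holds since r - u = -2.
The rest check out directly.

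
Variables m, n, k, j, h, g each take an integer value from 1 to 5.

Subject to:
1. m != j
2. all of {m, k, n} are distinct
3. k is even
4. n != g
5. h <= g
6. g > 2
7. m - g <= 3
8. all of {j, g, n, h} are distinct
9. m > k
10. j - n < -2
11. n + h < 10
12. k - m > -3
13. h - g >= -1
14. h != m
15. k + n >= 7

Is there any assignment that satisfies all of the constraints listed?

Try m = 3, n = 5, k = 2, j = 1, h = 2, g = 3.
Check constraint 7: m - g = 0; constraint 10: j - n = -4; constraint 11: n + h = 7. The remaining constraints are straightforward to verify.

Satisfiable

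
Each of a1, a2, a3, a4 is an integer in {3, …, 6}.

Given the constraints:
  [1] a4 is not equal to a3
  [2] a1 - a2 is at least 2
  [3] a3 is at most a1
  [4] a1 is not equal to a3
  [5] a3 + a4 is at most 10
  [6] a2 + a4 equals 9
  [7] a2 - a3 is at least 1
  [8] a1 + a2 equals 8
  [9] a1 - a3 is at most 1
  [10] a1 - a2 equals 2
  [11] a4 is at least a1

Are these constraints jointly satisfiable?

Constraints 2, 7, and 9 give a3 − a1 ≥ -1, a1 − a2 ≥ 2, a2 − a3 ≥ 1.
Adding all 3 inequalities: the left sides telescope to 0, and the right sides sum to (-1) + 2 + 1 = 2. So 0 ≥ 2, which is false.

Unsatisfiable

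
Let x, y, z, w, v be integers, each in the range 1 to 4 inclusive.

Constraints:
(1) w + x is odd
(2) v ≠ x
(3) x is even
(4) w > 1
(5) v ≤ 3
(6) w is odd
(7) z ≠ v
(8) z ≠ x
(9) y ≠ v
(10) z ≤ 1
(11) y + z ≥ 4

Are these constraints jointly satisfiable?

Setting (x, y, z, w, v) = (2, 4, 1, 3, 3) satisfies everything: constraint 1: w + x = 5 is odd; constraint 11: y + z = 5, and the others follow.

Satisfiable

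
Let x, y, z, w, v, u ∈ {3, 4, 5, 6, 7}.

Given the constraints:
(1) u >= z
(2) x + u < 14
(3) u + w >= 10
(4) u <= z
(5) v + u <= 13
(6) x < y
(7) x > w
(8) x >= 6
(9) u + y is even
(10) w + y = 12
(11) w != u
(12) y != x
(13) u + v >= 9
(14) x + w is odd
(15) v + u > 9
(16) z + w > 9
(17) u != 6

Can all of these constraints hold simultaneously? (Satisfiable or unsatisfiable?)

Try x = 6, y = 7, z = 7, w = 5, v = 4, u = 7.
Check constraint 2: x + u = 13; constraint 3: u + w = 12; constraint 5: v + u = 11. The remaining constraints are straightforward to verify.

Satisfiable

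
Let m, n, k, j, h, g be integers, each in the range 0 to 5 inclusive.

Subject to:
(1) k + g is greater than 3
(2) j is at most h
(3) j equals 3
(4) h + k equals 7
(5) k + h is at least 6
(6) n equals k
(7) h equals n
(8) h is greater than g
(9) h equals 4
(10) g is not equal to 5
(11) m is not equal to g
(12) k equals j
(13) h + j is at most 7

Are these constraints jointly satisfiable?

Unsatisfiable

Constraint 9 fixes h = 4 and constraint 3 fixes j = 3. Constraints 6, 7, and 12 give h = n = k = j, so h = j. But 4 ≠ 3 — contradiction.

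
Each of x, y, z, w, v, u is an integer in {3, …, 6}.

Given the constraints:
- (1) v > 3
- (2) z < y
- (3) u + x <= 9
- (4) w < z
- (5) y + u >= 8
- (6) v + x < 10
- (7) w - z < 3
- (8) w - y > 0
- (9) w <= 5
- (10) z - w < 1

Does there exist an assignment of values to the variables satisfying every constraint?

Unsatisfiable

Constraints 2, 4, and 8 give w < z, z < y, y < w. Chaining: w < z < y < w, which forces w < w — impossible.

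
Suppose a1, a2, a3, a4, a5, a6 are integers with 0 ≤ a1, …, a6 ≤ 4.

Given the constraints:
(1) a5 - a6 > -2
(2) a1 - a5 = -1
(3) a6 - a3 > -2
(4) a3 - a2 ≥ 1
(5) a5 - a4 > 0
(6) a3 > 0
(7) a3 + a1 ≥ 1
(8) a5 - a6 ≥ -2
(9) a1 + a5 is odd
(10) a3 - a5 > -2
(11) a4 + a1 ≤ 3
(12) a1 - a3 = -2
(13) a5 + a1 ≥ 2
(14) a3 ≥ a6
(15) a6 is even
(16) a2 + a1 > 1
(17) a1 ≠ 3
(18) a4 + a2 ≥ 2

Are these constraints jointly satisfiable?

Satisfiable

Setting (a1, a2, a3, a4, a5, a6) = (1, 2, 3, 0, 2, 2) satisfies everything: constraint 1: a5 - a6 = 0; constraint 2: a1 - a5 = -1; constraint 3: a6 - a3 = -1, and the others follow.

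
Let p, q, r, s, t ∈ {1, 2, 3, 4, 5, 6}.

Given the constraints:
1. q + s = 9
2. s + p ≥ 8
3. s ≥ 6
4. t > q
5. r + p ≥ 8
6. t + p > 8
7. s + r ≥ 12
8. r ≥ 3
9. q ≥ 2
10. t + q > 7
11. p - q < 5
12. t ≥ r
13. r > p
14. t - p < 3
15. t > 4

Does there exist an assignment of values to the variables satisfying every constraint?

The assignment p = 5, q = 3, r = 6, s = 6, t = 6 works:
  constraint 1 holds since q + s = 9.
  constraint 2 holds since s + p = 11.
  constraint 5 holds since r + p = 11.
The rest check out directly.

Satisfiable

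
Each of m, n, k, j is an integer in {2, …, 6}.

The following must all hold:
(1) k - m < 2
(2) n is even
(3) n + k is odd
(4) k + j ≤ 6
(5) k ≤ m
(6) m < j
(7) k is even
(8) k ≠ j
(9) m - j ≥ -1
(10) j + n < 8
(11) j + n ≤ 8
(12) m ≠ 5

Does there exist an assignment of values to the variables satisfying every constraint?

Unsatisfiable

Constraint 2 makes n even and constraint 7 makes k even, so n + k must be even. Constraint 3 says n + k is odd — contradiction.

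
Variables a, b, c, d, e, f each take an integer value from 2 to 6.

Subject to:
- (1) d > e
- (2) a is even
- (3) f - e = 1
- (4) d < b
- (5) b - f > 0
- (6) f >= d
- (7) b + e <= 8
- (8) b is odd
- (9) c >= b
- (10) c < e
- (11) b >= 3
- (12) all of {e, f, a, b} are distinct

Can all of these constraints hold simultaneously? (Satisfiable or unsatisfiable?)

Unsatisfiable

Constraints 1, 5, 6, 9, and 10 give c < e, e < d, d ≤ f, f < b, b ≤ c. Chaining: c < e < d ≤ f < b ≤ c, which forces c < c — impossible.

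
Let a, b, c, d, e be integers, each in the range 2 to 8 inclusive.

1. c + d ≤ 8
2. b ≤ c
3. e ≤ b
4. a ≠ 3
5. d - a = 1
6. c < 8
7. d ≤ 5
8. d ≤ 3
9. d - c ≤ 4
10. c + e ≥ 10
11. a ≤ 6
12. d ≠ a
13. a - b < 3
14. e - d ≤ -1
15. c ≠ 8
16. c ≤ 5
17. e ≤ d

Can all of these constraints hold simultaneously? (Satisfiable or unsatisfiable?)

From constraint 16: c ≤ 5. From constraints 8 and 17: e ≤ d ≤ 3. Hence c + e ≤ 8. But constraint 10 requires c + e ≥ 10, and 10 > 8. Contradiction.

Unsatisfiable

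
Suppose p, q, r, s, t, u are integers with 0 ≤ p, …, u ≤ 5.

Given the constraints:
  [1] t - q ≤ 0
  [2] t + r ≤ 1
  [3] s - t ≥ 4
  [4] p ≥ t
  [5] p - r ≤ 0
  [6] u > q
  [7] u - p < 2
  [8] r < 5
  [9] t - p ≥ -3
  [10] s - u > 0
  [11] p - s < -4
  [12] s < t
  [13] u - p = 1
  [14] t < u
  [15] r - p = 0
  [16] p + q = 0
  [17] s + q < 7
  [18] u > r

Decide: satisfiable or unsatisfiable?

Unsatisfiable

Constraints 4, 5, 10, 12, and 18 give p ≤ r, r < u, u < s, s < t, t ≤ p. Chaining: p ≤ r < u < s < t ≤ p, which forces p < p — impossible.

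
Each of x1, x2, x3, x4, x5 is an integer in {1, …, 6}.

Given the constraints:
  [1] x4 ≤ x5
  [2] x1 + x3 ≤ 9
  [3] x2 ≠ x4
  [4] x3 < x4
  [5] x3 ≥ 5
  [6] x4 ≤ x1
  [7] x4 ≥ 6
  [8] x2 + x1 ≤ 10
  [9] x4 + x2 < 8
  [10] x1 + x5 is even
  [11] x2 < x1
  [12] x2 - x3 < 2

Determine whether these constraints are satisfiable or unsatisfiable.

From constraints 6 and 7: x1 ≥ x4 ≥ 6. From constraint 5: x3 ≥ 5. Hence x1 + x3 ≥ 11. But constraint 2 requires x1 + x3 ≤ 9, and 9 < 11. Contradiction.

Unsatisfiable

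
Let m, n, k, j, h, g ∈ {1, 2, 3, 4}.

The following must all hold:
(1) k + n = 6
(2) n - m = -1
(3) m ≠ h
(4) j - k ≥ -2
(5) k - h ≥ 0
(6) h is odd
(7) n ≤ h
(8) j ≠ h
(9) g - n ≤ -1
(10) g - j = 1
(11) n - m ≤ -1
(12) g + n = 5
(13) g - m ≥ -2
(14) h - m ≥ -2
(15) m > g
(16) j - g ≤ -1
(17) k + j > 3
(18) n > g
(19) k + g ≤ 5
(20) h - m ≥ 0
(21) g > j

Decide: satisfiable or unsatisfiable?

Constraints 4, 5, 9, 11, 16, and 20 give j − k ≥ -2, k − h ≥ 0, h − m ≥ 0, m − n ≥ 1, n − g ≥ 1, g − j ≥ 1.
Adding all 6 inequalities: the left sides telescope to 0, and the right sides sum to (-2) + 0 + 0 + 1 + 1 + 1 = 1. So 0 ≥ 1, which is false.

Unsatisfiable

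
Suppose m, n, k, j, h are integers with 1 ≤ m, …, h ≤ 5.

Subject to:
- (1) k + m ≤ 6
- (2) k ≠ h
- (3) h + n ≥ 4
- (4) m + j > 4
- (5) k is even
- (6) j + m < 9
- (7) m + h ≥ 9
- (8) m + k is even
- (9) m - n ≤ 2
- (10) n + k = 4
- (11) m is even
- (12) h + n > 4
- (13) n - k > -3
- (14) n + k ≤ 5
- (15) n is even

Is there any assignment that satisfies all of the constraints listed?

Satisfiable

Try m = 4, n = 2, k = 2, j = 2, h = 5.
Check constraint 1: k + m = 6; constraint 3: h + n = 7; constraint 4: m + j = 6. The remaining constraints are straightforward to verify.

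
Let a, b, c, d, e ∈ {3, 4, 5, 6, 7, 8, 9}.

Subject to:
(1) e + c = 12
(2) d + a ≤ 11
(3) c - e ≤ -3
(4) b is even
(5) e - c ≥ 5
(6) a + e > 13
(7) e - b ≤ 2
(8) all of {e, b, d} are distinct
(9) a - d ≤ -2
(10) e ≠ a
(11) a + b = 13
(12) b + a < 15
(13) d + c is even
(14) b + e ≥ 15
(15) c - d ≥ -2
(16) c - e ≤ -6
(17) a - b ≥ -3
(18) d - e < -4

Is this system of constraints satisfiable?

Unsatisfiable

Constraints 7, 9, 15, 16, and 17 give c − d ≥ -2, d − a ≥ 2, a − b ≥ -3, b − e ≥ -2, e − c ≥ 6.
Adding all 5 inequalities: the left sides telescope to 0, and the right sides sum to (-2) + 2 + (-3) + (-2) + 6 = 1. So 0 ≥ 1, which is false.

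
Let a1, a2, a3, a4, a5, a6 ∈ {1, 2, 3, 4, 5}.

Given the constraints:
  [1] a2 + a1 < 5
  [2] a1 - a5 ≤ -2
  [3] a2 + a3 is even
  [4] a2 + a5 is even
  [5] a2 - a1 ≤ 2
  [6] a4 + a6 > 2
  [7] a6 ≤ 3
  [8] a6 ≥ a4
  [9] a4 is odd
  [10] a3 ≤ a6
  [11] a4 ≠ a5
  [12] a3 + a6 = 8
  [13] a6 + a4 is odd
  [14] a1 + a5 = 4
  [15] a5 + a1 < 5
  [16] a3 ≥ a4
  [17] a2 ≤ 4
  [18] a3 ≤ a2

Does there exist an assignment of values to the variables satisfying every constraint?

Unsatisfiable

From constraints 17 and 18: a3 ≤ a2 ≤ 4. From constraint 7: a6 ≤ 3. Hence a3 + a6 ≤ 7. But constraint 12 requires a3 + a6 = 8, and 8 > 7. Contradiction.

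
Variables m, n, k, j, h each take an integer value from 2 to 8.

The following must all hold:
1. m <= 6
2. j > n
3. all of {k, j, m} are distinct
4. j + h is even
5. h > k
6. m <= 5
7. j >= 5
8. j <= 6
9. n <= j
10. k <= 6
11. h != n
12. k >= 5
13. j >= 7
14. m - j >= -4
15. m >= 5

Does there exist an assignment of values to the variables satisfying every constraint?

Unsatisfiable

Constraints 1, 7, 8, 10, 12, and 15 confine each of k, j, m to the 2 values {5, 6}.
Constraint 3 requires all 3 of them to be distinct, but only 2 values are available — impossible by the pigeonhole principle.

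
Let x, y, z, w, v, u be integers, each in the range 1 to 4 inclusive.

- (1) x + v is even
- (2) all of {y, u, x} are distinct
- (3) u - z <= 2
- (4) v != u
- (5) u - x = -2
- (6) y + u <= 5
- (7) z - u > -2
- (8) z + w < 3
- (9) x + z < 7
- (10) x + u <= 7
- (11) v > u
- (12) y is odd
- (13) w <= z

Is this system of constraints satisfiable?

Satisfiable

Take x = 4, y = 3, z = 1, w = 1, v = 4, u = 2. Then constraint 3: u - z = 1; constraint 5: u - x = -2; constraint 6: y + u = 5, and every other listed constraint is also met.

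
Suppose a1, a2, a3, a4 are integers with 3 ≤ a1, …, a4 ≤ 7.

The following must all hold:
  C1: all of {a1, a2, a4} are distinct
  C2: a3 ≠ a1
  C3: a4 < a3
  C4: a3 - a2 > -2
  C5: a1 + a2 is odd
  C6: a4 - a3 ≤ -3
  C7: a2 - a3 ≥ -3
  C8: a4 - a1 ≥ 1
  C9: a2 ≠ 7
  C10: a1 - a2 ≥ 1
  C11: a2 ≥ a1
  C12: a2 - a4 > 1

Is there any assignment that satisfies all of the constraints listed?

Constraints 6, 7, 8, and 10 give a1 − a2 ≥ 1, a2 − a3 ≥ -3, a3 − a4 ≥ 3, a4 − a1 ≥ 1.
Adding all 4 inequalities: the left sides telescope to 0, and the right sides sum to 1 + (-3) + 3 + 1 = 2. So 0 ≥ 2, which is false.

Unsatisfiable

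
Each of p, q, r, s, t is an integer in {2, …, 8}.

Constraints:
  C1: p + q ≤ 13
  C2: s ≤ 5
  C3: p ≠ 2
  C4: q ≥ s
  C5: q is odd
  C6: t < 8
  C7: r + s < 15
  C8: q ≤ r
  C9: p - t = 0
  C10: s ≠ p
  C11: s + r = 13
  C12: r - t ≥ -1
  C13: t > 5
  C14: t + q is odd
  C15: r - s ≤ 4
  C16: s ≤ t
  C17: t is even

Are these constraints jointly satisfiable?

Setting (p, q, r, s, t) = (6, 7, 8, 5, 6) satisfies everything: constraint 1: p + q = 13; constraint 7: r + s = 13, and the others follow.

Satisfiable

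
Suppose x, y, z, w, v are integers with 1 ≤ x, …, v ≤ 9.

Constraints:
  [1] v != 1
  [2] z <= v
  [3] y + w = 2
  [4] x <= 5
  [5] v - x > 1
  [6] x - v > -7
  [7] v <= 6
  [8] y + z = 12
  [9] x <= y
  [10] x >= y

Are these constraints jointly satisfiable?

Unsatisfiable

From constraints 4 and 10: y ≤ x ≤ 5. From constraints 2 and 7: z ≤ v ≤ 6. Hence y + z ≤ 11. But constraint 8 requires y + z = 12, and 12 > 11. Contradiction.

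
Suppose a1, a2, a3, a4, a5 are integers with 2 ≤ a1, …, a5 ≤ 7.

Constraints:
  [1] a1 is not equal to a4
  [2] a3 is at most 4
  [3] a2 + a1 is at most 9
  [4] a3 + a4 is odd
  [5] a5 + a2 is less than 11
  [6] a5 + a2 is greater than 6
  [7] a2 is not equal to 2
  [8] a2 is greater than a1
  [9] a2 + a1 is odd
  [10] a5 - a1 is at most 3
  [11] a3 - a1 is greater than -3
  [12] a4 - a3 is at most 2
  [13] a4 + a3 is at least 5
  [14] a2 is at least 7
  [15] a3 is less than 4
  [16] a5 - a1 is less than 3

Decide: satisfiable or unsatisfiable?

The assignment a1 = 2, a2 = 7, a3 = 2, a4 = 3, a5 = 2 works:
  constraint 3 holds since a2 + a1 = 9.
  constraint 5 holds since a5 + a2 = 9.
  constraint 6 holds since a5 + a2 = 9.
The rest check out directly.

Satisfiable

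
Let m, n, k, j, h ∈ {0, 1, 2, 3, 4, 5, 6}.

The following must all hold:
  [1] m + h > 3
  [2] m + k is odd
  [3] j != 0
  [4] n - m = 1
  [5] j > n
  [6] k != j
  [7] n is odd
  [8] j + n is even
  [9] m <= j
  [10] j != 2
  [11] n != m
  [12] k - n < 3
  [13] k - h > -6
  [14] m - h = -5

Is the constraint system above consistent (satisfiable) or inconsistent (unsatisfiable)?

Setting (m, n, k, j, h) = (0, 1, 1, 5, 5) satisfies everything: constraint 1: m + h = 5; constraint 4: n - m = 1; constraint 12: k - n = 0, and the others follow.

Satisfiable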